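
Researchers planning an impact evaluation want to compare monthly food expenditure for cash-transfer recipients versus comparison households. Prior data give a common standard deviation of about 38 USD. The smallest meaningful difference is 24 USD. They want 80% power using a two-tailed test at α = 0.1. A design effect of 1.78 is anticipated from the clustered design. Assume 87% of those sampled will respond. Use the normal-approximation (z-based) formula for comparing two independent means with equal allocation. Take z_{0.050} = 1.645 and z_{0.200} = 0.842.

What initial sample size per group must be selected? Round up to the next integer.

n = (z_{α/2} + z_β)² · (σ₁² + σ₂²) / δ²
  = (1.645 + 0.842)² · (2·38² = 2888) / 24²
  = 6.1852 · 2888 / 576
  = 31.01
Design effect: 1.78 × 31.01 = 55.20.
Adjust for 87% response: 55.20 / 0.87 = 63.45.
Round up → n = 64 per group.

n = 64 per group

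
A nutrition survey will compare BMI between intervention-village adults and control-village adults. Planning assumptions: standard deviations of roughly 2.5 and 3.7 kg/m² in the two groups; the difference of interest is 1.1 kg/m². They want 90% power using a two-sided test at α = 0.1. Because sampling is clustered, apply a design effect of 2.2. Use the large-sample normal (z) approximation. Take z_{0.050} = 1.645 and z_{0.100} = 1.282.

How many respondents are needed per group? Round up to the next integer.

n = 311 per group

n = (z_{α/2} + z_β)² · (σ₁² + σ₂²) / δ²
  = (1.645 + 1.282)² · (2.5² + 3.7² = 19.94) / 1.1²
  = 8.5673 · 19.94 / 1.21
  = 141.18
Design effect: 2.2 × 141.18 = 310.60.
Round up → n = 311 per group.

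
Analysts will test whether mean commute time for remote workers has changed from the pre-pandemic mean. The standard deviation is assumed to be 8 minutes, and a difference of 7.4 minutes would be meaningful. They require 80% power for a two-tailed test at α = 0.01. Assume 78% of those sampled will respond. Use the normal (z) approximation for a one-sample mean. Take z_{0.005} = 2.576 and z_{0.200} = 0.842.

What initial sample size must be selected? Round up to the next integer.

n = (z_{α/2} + z_β)² · σ² / δ²
  = (2.576 + 0.842)² · 8² / 7.4²
  = 11.6827 · 64 / 54.76
  = 13.65
Adjust for 78% response: 13.65 / 0.78 = 17.51.
Round up → n = 18.

n = 18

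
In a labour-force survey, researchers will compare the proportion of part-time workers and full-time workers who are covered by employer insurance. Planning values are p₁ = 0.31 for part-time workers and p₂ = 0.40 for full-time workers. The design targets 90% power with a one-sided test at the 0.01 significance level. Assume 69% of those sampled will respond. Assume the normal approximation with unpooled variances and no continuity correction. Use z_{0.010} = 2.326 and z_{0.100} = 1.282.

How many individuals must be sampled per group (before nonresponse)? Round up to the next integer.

n = (z_α + z_β)² · [p₁(1−p₁) + p₂(1−p₂)] / (p₁ − p₂)²
  = (2.326 + 1.282)² · (0.31·0.69 + 0.40·0.60) / (-0.09)²
  = (3.608)² · (0.2139 + 0.2400) / 0.0081
  = 13.0177 · 0.4539 / 0.0081
  = 729.47
Adjust for 69% response: 729.47 / 0.69 = 1057.20.
Round up → n = 1058 per group.

n = 1058 per group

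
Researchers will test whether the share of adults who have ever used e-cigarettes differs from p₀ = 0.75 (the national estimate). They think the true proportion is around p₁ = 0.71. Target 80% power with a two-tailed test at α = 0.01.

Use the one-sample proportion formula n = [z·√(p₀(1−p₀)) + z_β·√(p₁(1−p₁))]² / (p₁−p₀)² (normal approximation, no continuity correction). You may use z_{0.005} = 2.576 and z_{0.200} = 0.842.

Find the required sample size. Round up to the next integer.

n = 1402

n = [z_{α/2}·√(p₀q₀) + z_β·√(p₁q₁)]² / (p₁ − p₀)²
  = [2.576·√(0.75·0.25) + 0.842·√(0.71·0.29)]² / (-0.04)²
  = [2.576·0.4330 + 0.842·0.4538]² / 0.0016
  = [1.4975]² / 0.0016
  = 1401.58
Round up → n = 1402.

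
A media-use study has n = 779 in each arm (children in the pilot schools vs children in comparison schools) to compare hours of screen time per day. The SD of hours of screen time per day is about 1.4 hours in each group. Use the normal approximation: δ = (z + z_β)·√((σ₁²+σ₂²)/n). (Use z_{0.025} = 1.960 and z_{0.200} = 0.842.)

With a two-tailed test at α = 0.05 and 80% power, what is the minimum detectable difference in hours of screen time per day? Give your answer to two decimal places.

δ = (z_{α/2} + z_β) · √((σ₁²+σ₂²)/n)
  = (1.960 + 0.842) · √(3.92/779)
  = 2.802 · √0.00503
  = 2.802 · 0.0709
  = 0.1988

Minimum detectable difference ≈ 0.20 hours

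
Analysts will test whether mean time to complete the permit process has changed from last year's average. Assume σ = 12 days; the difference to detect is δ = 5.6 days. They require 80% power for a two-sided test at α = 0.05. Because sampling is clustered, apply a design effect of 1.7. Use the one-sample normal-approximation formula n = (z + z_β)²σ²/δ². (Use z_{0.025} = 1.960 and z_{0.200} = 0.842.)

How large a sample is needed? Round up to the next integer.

n = (z_{α/2} + z_β)² · σ² / δ²
  = (1.960 + 0.842)² · 12² / 5.6²
  = 7.8512 · 144 / 31.36
  = 36.05
Design effect: 1.7 × 36.05 = 61.29.
Round up → n = 62.

n = 62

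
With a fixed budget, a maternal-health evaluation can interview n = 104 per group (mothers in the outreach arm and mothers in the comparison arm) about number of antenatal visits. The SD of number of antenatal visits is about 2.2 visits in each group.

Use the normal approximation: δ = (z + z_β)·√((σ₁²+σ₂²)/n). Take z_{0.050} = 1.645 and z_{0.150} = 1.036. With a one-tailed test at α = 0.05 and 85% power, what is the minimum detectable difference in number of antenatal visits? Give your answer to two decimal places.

δ = (z_α + z_β) · √((σ₁²+σ₂²)/n)
  = (1.645 + 1.036) · √(9.68/104)
  = 2.681 · √0.09308
  = 2.681 · 0.3051
  = 0.8179

Minimum detectable difference ≈ 0.82 visits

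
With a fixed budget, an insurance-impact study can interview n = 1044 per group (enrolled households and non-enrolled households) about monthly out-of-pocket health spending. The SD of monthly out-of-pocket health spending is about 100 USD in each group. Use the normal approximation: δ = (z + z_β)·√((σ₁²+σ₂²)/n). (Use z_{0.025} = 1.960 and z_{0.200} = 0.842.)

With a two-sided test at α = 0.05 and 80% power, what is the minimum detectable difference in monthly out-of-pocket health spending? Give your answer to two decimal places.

Minimum detectable difference ≈ 12.26 USD

δ = (z_{α/2} + z_β) · √((σ₁²+σ₂²)/n)
  = (1.960 + 0.842) · √(20000/1044)
  = 2.802 · √19.1571
  = 2.802 · 4.3769
  = 12.2640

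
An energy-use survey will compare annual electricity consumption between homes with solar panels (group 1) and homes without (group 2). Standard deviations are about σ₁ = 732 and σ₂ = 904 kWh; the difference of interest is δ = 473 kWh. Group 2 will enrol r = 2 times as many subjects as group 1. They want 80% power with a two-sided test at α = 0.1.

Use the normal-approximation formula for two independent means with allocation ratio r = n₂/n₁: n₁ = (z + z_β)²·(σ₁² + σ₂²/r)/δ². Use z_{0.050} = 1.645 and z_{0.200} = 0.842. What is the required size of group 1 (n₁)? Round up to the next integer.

n₁ = (z_{α/2} + z_β)² · (σ₁² + σ₂²/r) / δ²
   = (1.645 + 0.842)² · (732² + 904²/2) / 473²
   = 6.1852 · (535824 + 408608) / 223729
   = 6.1852 · 944432 / 223729
   = 26.11
Round up → n₁ = 27; n₂ = r·n₁ = 2 × 27 = 54.

n₁ = 27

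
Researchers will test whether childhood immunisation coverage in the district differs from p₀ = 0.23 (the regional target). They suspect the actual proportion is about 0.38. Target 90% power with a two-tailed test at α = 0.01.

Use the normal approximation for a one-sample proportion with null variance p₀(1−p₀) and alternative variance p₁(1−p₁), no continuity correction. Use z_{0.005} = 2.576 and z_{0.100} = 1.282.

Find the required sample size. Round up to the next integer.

n = 130

n = [z_{α/2}·√(p₀q₀) + z_β·√(p₁q₁)]² / (p₁ − p₀)²
  = [2.576·√(0.23·0.77) + 1.282·√(0.38·0.62)]² / (0.15)²
  = [2.576·0.4208 + 1.282·0.4854]² / 0.0225
  = [1.7063]² / 0.0225
  = 129.40
Round up → n = 130.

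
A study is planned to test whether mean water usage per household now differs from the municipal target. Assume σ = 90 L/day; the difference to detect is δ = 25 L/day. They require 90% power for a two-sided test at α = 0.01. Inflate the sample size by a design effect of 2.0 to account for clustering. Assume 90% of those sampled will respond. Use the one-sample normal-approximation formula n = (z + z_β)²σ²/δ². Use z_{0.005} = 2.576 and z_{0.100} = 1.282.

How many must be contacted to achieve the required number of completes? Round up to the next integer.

n = 429

n = (z_{α/2} + z_β)² · σ² / δ²
  = (2.576 + 1.282)² · 90² / 25²
  = 14.8842 · 8100 / 625
  = 192.90
Design effect: 2.0 × 192.90 = 385.80.
Adjust for 90% response: 385.80 / 0.90 = 428.66.
Round up → n = 429.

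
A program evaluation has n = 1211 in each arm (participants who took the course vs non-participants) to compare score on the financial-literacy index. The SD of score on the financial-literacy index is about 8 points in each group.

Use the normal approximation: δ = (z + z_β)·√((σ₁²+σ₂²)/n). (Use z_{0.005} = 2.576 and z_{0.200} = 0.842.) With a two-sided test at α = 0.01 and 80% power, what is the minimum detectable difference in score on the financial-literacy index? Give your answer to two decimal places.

Minimum detectable difference ≈ 1.11 points

δ = (z_{α/2} + z_β) · √((σ₁²+σ₂²)/n)
  = (2.576 + 0.842) · √(128/1211)
  = 3.418 · √0.1057
  = 3.418 · 0.3251
  = 1.1112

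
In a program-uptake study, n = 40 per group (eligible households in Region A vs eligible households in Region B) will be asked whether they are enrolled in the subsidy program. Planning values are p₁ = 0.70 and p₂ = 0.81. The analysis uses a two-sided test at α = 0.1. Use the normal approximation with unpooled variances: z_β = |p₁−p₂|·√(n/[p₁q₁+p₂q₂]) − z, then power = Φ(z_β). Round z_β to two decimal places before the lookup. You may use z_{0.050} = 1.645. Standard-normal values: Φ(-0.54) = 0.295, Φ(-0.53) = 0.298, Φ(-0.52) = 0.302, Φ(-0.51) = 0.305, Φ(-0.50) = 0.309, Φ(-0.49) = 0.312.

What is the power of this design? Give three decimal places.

z_β = |p₁−p₂|·√(n/[p₁q₁+p₂q₂]) − z_{α/2}
    = 0.11 · √(40/0.3639) − 1.645
    = 0.11 · 10.4843 − 1.645
    = 1.1533 − 1.645 = -0.4917 → -0.49
Power = Φ(-0.49) = 0.312.

Power ≈ 0.312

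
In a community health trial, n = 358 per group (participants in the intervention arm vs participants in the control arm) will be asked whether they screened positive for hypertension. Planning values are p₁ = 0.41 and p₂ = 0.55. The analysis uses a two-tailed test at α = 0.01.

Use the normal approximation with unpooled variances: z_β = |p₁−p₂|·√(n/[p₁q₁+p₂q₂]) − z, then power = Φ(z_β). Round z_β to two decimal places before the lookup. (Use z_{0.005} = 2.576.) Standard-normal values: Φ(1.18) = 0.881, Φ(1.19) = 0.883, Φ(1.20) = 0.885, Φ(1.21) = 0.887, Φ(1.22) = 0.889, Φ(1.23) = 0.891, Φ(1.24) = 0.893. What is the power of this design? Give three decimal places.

Power ≈ 0.887

z_β = |p₁−p₂|·√(n/[p₁q₁+p₂q₂]) − z_{α/2}
    = 0.14 · √(358/0.4894) − 2.576
    = 0.14 · 27.0464 − 2.576
    = 3.7865 − 2.576 = 1.2105 → 1.21
Power = Φ(1.21) = 0.887.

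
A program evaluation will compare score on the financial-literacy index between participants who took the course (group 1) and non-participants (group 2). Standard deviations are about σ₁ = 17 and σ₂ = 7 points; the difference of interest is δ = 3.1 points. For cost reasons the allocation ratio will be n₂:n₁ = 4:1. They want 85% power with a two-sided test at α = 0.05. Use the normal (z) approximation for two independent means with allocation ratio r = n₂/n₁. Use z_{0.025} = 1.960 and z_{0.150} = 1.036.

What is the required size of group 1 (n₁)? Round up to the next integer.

n₁ = 282

n₁ = (z_{α/2} + z_β)² · (σ₁² + σ₂²/r) / δ²
   = (1.960 + 1.036)² · (17² + 7²/4) / 3.1²
   = 8.9760 · (289 + 12.25) / 9.61
   = 8.9760 · 301.25 / 9.61
   = 281.38
Round up → n₁ = 282; n₂ = r·n₁ = 4 × 282 = 1128.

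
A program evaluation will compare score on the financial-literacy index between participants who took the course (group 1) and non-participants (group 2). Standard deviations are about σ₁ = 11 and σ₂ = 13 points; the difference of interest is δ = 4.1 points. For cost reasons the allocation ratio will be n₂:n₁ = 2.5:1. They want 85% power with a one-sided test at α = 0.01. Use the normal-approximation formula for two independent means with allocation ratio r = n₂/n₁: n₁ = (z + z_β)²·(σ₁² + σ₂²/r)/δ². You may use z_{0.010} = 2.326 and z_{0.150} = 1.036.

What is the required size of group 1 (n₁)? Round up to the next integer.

n₁ = 127

n₁ = (z_α + z_β)² · (σ₁² + σ₂²/r) / δ²
   = (2.326 + 1.036)² · (11² + 13²/2.5) / 4.1²
   = 11.3030 · (121 + 67.6) / 16.81
   = 11.3030 · 188.6 / 16.81
   = 126.81
Round up → n₁ = 127; n₂ = r·n₁ = 2.5 × 127 = 318.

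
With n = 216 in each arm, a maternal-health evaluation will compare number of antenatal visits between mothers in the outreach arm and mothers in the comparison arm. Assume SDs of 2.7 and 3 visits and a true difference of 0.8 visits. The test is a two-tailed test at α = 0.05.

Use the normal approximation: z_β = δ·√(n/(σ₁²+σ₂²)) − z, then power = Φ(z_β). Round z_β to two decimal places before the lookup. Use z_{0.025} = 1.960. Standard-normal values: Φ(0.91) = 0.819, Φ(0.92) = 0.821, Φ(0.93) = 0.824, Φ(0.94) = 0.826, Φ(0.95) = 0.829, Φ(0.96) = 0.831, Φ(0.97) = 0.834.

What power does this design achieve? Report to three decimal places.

z_β = δ·√(n/(σ₁²+σ₂²)) − z_{α/2}
    = 0.8 · √(216/16.29) − 1.960
    = 0.8 · 3.64138 − 1.960
    = 2.9131 − 1.960 = 0.9531 → 0.95
Power = Φ(0.95) = 0.829.

Power ≈ 0.829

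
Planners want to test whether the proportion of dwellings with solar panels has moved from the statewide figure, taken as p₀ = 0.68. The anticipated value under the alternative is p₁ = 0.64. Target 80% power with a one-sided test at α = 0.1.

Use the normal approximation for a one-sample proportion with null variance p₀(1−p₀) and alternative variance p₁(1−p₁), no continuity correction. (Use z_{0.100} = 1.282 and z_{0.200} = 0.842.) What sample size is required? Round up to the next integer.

n = [z_α·√(p₀q₀) + z_β·√(p₁q₁)]² / (p₁ − p₀)²
  = [1.282·√(0.68·0.32) + 0.842·√(0.64·0.36)]² / (-0.04)²
  = [1.282·0.4665 + 0.842·0.4800]² / 0.0016
  = [1.0022]² / 0.0016
  = 627.73
Round up → n = 628.

n = 628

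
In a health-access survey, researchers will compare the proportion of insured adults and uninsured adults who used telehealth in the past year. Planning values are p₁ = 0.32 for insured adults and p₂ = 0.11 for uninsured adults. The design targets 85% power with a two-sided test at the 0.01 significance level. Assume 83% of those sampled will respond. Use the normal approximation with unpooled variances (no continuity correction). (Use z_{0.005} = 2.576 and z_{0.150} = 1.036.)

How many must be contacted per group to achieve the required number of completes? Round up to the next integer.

n = (z_{α/2} + z_β)² · [p₁(1−p₁) + p₂(1−p₂)] / (p₁ − p₂)²
  = (2.576 + 1.036)² · (0.32·0.68 + 0.11·0.89) / (0.21)²
  = (3.612)² · (0.2176 + 0.0979) / 0.0441
  = 13.0465 · 0.3155 / 0.0441
  = 93.34
Adjust for 83% response: 93.34 / 0.83 = 112.45.
Round up → n = 113 per group.

n = 113 per group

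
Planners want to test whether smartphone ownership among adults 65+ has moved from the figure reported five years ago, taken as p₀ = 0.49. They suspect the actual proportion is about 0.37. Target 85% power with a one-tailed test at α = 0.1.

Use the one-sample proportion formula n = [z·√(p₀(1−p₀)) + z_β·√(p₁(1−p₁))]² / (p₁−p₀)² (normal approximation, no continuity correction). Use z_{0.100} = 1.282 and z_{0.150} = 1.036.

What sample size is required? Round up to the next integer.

n = 91

n = [z_α·√(p₀q₀) + z_β·√(p₁q₁)]² / (p₁ − p₀)²
  = [1.282·√(0.49·0.51) + 1.036·√(0.37·0.63)]² / (-0.12)²
  = [1.282·0.4999 + 1.036·0.4828]² / 0.0144
  = [1.1411]² / 0.0144
  = 90.42
Round up → n = 91.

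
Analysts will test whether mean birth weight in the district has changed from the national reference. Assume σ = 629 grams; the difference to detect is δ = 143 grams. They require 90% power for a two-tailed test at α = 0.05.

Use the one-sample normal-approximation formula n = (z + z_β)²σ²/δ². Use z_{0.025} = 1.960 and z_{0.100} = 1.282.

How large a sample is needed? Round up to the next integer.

n = 204

n = (z_{α/2} + z_β)² · σ² / δ²
  = (1.960 + 1.282)² · 629² / 143²
  = 10.5106 · 395641 / 20449
  = 203.36
Round up → n = 204.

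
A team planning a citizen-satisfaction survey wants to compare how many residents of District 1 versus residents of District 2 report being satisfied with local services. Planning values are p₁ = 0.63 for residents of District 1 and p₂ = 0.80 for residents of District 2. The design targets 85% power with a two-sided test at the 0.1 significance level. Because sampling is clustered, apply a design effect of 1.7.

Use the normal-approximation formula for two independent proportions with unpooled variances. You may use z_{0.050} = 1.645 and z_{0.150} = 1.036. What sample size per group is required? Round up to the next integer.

n = (z_{α/2} + z_β)² · [p₁(1−p₁) + p₂(1−p₂)] / (p₁ − p₂)²
  = (1.645 + 1.036)² · (0.63·0.37 + 0.80·0.20) / (-0.17)²
  = (2.681)² · (0.2331 + 0.1600) / 0.0289
  = 7.1878 · 0.3931 / 0.0289
  = 97.77
Design effect: 1.7 × 97.77 = 166.21.
Round up → n = 167 per group.

n = 167 per group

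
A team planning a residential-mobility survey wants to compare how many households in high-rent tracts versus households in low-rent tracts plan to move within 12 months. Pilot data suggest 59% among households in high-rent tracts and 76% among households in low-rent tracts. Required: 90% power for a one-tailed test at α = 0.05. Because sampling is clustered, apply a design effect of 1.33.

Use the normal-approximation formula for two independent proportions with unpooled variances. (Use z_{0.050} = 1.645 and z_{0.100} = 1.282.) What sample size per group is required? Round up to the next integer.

n = 168 per group

n = (z_α + z_β)² · [p₁(1−p₁) + p₂(1−p₂)] / (p₁ − p₂)²
  = (1.645 + 1.282)² · (0.59·0.41 + 0.76·0.24) / (-0.17)²
  = (2.927)² · (0.2419 + 0.1824) / 0.0289
  = 8.5673 · 0.4243 / 0.0289
  = 125.78
Design effect: 1.33 × 125.78 = 167.29.
Round up → n = 168 per group.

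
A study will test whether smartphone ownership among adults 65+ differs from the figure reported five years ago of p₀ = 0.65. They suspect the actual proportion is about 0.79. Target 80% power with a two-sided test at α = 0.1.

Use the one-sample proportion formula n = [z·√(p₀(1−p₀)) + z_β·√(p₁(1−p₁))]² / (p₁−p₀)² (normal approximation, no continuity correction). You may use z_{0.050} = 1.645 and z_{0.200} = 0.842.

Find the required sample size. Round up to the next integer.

n = [z_{α/2}·√(p₀q₀) + z_β·√(p₁q₁)]² / (p₁ − p₀)²
  = [1.645·√(0.65·0.35) + 0.842·√(0.79·0.21)]² / (0.14)²
  = [1.645·0.4770 + 0.842·0.4073]² / 0.0196
  = [1.1276]² / 0.0196
  = 64.87
Round up → n = 65.

n = 65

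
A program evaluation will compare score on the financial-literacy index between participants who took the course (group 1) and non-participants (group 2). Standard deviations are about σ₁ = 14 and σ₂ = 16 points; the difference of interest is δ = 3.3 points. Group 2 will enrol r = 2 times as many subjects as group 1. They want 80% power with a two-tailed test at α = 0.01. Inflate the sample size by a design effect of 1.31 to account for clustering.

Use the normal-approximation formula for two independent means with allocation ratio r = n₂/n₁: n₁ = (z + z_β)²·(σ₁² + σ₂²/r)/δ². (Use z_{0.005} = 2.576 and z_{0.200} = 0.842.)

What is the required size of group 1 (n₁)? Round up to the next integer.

n₁ = (z_{α/2} + z_β)² · (σ₁² + σ₂²/r) / δ²
   = (2.576 + 0.842)² · (14² + 16²/2) / 3.3²
   = 11.6827 · (196 + 128) / 10.89
   = 11.6827 · 324 / 10.89
   = 347.59
Design effect: 1.31 × 347.59 = 455.34.
Round up → n₁ = 456; n₂ = r·n₁ = 2 × 456 = 912.

n₁ = 456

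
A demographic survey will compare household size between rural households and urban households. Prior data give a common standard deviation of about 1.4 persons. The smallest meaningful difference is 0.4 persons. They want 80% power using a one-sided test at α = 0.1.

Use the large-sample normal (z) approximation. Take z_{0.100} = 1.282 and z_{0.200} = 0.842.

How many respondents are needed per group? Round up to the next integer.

n = (z_α + z_β)² · (σ₁² + σ₂²) / δ²
  = (1.282 + 0.842)² · (2·1.4² = 3.92) / 0.4²
  = 4.5114 · 3.92 / 0.16
  = 110.53
Round up → n = 111 per group.

n = 111 per group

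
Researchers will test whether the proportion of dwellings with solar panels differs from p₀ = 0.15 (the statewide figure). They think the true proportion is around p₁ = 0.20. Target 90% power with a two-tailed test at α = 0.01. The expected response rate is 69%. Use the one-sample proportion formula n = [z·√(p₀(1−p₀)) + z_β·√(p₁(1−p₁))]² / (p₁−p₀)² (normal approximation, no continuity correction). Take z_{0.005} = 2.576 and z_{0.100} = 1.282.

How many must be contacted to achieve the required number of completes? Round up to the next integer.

n = [z_{α/2}·√(p₀q₀) + z_β·√(p₁q₁)]² / (p₁ − p₀)²
  = [2.576·√(0.15·0.85) + 1.282·√(0.20·0.80)]² / (0.05)²
  = [2.576·0.3571 + 1.282·0.4000]² / 0.0025
  = [1.4326]² / 0.0025
  = 820.96
Adjust for 69% response: 820.96 / 0.69 = 1189.79.
Round up → n = 1190.

n = 1190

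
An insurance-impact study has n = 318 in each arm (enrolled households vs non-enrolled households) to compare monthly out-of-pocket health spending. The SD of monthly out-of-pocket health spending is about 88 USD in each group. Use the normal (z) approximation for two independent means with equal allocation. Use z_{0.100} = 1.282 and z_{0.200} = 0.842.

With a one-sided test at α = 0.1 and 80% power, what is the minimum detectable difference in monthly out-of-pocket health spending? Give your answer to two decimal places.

δ = (z_α + z_β) · √((σ₁²+σ₂²)/n)
  = (1.282 + 0.842) · √(15488/318)
  = 2.124 · √48.7044
  = 2.124 · 6.9789
  = 14.8231

Minimum detectable difference ≈ 14.82 USD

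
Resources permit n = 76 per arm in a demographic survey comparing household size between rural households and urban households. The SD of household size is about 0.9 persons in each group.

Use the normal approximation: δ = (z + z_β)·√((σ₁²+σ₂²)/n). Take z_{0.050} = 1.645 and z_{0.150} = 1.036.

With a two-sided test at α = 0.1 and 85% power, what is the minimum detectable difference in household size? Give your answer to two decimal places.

δ = (z_{α/2} + z_β) · √((σ₁²+σ₂²)/n)
  = (1.645 + 1.036) · √(1.62/76)
  = 2.681 · √0.02132
  = 2.681 · 0.1460
  = 0.3914

Minimum detectable difference ≈ 0.39 persons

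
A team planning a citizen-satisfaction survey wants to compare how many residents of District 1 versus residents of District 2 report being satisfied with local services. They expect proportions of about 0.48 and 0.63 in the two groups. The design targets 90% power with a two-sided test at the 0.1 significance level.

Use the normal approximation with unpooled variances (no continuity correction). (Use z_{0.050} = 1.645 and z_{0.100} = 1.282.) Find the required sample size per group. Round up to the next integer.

n = (z_{α/2} + z_β)² · [p₁(1−p₁) + p₂(1−p₂)] / (p₁ − p₂)²
  = (1.645 + 1.282)² · (0.48·0.52 + 0.63·0.37) / (-0.15)²
  = (2.927)² · (0.2496 + 0.2331) / 0.0225
  = 8.5673 · 0.4827 / 0.0225
  = 183.80
Round up → n = 184 per group.

n = 184 per group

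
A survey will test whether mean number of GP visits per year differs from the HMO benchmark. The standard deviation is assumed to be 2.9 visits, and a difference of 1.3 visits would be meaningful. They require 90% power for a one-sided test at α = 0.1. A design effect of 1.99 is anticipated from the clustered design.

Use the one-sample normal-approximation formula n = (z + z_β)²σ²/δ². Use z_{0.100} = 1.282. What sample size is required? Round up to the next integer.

n = 66

n = (z_α + z_β)² · σ² / δ²
  = (1.282 + 1.282)² · 2.9² / 1.3²
  = 6.5741 · 8.41 / 1.69
  = 32.71
Design effect: 1.99 × 32.71 = 65.10.
Round up → n = 66.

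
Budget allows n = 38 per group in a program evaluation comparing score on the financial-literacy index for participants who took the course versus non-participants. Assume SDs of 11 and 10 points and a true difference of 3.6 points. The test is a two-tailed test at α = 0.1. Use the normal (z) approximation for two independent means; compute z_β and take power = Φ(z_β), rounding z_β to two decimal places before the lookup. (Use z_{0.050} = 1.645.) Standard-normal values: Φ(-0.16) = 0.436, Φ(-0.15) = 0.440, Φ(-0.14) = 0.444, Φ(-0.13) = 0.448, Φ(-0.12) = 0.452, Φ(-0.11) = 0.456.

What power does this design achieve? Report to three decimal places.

z_β = δ·√(n/(σ₁²+σ₂²)) − z_{α/2}
    = 3.6 · √(38/221) − 1.645
    = 3.6 · 0.41466 − 1.645
    = 1.4928 − 1.645 = -0.1522 → -0.15
Power = Φ(-0.15) = 0.440.

Power ≈ 0.440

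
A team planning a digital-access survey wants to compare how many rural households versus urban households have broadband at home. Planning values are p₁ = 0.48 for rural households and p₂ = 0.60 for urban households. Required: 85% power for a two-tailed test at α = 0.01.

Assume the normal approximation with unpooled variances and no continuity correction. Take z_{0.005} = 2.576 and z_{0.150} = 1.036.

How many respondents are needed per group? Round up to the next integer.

n = (z_{α/2} + z_β)² · [p₁(1−p₁) + p₂(1−p₂)] / (p₁ − p₂)²
  = (2.576 + 1.036)² · (0.48·0.52 + 0.60·0.40) / (-0.12)²
  = (3.612)² · (0.2496 + 0.2400) / 0.0144
  = 13.0465 · 0.4896 / 0.0144
  = 443.58
Round up → n = 444 per group.

n = 444 per group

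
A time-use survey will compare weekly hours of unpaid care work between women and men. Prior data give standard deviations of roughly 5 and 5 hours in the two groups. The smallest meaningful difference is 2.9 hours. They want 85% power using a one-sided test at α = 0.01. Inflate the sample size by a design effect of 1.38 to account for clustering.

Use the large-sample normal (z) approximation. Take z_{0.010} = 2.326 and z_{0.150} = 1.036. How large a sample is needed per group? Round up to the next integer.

n = 93 per group

n = (z_α + z_β)² · (σ₁² + σ₂²) / δ²
  = (2.326 + 1.036)² · (5² + 5² = 50) / 2.9²
  = 11.3030 · 50 / 8.41
  = 67.20
Design effect: 1.38 × 67.20 = 92.74.
Round up → n = 93 per group.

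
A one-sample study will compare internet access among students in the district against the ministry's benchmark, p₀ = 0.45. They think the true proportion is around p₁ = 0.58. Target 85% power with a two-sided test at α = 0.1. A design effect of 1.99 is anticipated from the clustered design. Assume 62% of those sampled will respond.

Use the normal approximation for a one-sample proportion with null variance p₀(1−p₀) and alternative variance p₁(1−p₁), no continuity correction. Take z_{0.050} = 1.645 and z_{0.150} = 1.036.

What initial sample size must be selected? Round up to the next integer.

n = [z_{α/2}·√(p₀q₀) + z_β·√(p₁q₁)]² / (p₁ − p₀)²
  = [1.645·√(0.45·0.55) + 1.036·√(0.58·0.42)]² / (0.13)²
  = [1.645·0.4975 + 1.036·0.4936]² / 0.0169
  = [1.3297]² / 0.0169
  = 104.62
Design effect: 1.99 × 104.62 = 208.20.
Adjust for 62% response: 208.20 / 0.62 = 335.80.
Round up → n = 336.

n = 336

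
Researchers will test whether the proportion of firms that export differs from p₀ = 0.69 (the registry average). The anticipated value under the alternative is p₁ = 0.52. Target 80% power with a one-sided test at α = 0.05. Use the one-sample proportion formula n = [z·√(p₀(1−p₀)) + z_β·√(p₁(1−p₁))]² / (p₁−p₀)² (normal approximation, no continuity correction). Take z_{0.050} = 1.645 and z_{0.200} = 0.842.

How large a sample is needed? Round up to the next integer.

n = [z_α·√(p₀q₀) + z_β·√(p₁q₁)]² / (p₁ − p₀)²
  = [1.645·√(0.69·0.31) + 0.842·√(0.52·0.48)]² / (-0.17)²
  = [1.645·0.4625 + 0.842·0.4996]² / 0.0289
  = [1.1815]² / 0.0289
  = 48.30
Round up → n = 49.

n = 49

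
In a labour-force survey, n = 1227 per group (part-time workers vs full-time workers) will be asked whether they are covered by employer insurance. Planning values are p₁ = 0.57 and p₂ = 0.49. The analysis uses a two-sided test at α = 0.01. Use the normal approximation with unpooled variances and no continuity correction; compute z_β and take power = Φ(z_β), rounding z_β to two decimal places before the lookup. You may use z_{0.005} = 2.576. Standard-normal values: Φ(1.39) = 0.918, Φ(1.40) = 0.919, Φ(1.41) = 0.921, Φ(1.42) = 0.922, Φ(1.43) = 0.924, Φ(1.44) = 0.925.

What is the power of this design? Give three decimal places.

z_β = |p₁−p₂|·√(n/[p₁q₁+p₂q₂]) − z_{α/2}
    = 0.08 · √(1227/0.4950) − 2.576
    = 0.08 · 49.7874 − 2.576
    = 3.9830 − 2.576 = 1.4070 → 1.41
Power = Φ(1.41) = 0.921.

Power ≈ 0.921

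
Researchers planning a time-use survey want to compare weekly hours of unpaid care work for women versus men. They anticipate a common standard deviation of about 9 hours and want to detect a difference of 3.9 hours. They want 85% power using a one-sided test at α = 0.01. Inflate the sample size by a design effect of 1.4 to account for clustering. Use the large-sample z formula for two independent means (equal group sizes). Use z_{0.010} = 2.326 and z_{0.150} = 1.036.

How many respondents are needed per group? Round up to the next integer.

n = 169 per group

n = (z_α + z_β)² · (σ₁² + σ₂²) / δ²
  = (2.326 + 1.036)² · (2·9² = 162) / 3.9²
  = 11.3030 · 162 / 15.21
  = 120.39
Design effect: 1.4 × 120.39 = 168.54.
Round up → n = 169 per group.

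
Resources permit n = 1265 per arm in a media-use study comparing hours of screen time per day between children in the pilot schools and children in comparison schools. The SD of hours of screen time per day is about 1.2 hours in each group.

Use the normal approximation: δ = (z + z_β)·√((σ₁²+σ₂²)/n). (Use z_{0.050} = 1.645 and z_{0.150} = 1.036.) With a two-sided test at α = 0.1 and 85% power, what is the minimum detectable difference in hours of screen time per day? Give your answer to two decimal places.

Minimum detectable difference ≈ 0.13 hours

δ = (z_{α/2} + z_β) · √((σ₁²+σ₂²)/n)
  = (1.645 + 1.036) · √(2.88/1265)
  = 2.681 · √0.00228
  = 2.681 · 0.0477
  = 0.1279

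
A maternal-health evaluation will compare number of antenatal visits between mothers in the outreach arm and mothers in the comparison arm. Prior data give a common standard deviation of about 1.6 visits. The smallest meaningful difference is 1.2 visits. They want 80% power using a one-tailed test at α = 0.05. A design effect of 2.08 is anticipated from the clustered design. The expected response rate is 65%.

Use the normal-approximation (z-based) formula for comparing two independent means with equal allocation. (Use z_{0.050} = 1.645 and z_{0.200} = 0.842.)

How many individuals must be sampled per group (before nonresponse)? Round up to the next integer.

n = 71 per group

n = (z_α + z_β)² · (σ₁² + σ₂²) / δ²
  = (1.645 + 0.842)² · (2·1.6² = 5.12) / 1.2²
  = 6.1852 · 5.12 / 1.44
  = 21.99
Design effect: 2.08 × 21.99 = 45.74.
Adjust for 65% response: 45.74 / 0.65 = 70.37.
Round up → n = 71 per group.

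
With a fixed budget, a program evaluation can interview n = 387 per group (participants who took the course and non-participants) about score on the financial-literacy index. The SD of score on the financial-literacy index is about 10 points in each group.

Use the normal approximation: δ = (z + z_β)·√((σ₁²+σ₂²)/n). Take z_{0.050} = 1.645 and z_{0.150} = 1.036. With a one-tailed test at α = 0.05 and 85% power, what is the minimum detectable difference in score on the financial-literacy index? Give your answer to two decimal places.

δ = (z_α + z_β) · √((σ₁²+σ₂²)/n)
  = (1.645 + 1.036) · √(200/387)
  = 2.681 · √0.5168
  = 2.681 · 0.7189
  = 1.9273

Minimum detectable difference ≈ 1.93 points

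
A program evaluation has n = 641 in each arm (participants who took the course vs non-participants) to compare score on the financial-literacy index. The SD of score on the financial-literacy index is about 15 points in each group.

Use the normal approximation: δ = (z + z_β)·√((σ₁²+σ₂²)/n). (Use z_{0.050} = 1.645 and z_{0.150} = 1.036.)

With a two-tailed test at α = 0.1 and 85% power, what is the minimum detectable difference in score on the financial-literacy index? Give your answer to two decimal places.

δ = (z_{α/2} + z_β) · √((σ₁²+σ₂²)/n)
  = (1.645 + 1.036) · √(450/641)
  = 2.681 · √0.70203
  = 2.681 · 0.8379
  = 2.2463

Minimum detectable difference ≈ 2.25 points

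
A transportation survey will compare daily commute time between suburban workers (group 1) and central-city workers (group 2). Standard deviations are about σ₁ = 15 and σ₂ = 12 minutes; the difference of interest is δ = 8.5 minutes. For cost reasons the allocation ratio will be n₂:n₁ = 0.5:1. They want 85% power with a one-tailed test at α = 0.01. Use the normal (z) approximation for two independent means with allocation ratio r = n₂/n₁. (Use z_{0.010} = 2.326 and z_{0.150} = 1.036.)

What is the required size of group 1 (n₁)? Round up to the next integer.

n₁ = 81

n₁ = (z_α + z_β)² · (σ₁² + σ₂²/r) / δ²
   = (2.326 + 1.036)² · (15² + 12²/0.5) / 8.5²
   = 11.3030 · (225 + 288) / 72.25
   = 11.3030 · 513 / 72.25
   = 80.26
Round up → n₁ = 81; n₂ = r·n₁ = 0.5 × 81 = 41.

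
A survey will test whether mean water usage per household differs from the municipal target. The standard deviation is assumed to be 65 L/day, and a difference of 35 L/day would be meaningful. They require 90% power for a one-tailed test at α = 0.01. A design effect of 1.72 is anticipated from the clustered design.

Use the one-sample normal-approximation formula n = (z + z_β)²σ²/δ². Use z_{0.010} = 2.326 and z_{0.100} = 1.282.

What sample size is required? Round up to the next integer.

n = (z_α + z_β)² · σ² / δ²
  = (2.326 + 1.282)² · 65² / 35²
  = 13.0177 · 4225 / 1225
  = 44.90
Design effect: 1.72 × 44.90 = 77.22.
Round up → n = 78.

n = 78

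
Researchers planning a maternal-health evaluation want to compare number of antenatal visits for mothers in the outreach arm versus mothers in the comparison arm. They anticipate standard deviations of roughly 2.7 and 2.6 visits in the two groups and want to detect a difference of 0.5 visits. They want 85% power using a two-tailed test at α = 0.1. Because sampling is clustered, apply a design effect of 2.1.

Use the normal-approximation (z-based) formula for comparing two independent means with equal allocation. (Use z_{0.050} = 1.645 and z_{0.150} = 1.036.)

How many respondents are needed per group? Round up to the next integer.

n = 849 per group

n = (z_{α/2} + z_β)² · (σ₁² + σ₂²) / δ²
  = (1.645 + 1.036)² · (2.7² + 2.6² = 14.05) / 0.5²
  = 7.1878 · 14.05 / 0.25
  = 403.95
Design effect: 2.1 × 403.95 = 848.30.
Round up → n = 849 per group.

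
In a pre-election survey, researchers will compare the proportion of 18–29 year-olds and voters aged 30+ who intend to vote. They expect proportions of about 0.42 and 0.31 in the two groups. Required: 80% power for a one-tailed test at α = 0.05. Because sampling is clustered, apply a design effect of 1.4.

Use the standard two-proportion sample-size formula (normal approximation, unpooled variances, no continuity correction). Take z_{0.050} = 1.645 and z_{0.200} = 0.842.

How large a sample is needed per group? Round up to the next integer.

n = 328 per group

n = (z_α + z_β)² · [p₁(1−p₁) + p₂(1−p₂)] / (p₁ − p₂)²
  = (1.645 + 0.842)² · (0.42·0.58 + 0.31·0.69) / (0.11)²
  = (2.487)² · (0.2436 + 0.2139) / 0.0121
  = 6.1852 · 0.4575 / 0.0121
  = 233.86
Design effect: 1.4 × 233.86 = 327.41.
Round up → n = 328 per group.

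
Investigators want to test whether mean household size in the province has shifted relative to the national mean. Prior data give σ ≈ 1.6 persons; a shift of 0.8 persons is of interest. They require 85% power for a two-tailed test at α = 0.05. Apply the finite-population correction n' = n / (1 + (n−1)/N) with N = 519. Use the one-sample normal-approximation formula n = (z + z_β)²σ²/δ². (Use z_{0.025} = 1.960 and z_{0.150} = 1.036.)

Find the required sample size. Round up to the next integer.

n = 34

n = (z_{α/2} + z_β)² · σ² / δ²
  = (1.960 + 1.036)² · 1.6² / 0.8²
  = 8.9760 · 2.56 / 0.64
  = 35.90
Finite-population correction (N = 519): 35.90 / (1 + (35.90 − 1)/519) = 33.64.
Round up → n = 34.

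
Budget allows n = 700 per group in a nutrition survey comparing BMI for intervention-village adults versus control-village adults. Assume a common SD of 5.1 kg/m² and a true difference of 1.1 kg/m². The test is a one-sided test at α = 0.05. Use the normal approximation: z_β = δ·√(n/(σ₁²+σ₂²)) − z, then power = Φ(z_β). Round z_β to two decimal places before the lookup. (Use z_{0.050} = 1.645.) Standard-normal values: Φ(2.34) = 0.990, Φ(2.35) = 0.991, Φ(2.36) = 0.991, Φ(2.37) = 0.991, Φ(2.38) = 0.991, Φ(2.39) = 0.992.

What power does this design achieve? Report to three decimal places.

Power ≈ 0.992

z_β = δ·√(n/(σ₁²+σ₂²)) − z_α
    = 1.1 · √(700/52.02) − 1.645
    = 1.1 · 3.66829 − 1.645
    = 4.0351 − 1.645 = 2.3901 → 2.39
Power = Φ(2.39) = 0.992.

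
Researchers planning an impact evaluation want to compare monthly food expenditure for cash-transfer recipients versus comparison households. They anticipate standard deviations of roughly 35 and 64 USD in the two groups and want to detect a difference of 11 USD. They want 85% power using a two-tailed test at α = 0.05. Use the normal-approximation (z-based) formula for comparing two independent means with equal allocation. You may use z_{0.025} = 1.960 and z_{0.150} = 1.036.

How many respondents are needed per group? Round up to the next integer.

n = 395 per group

n = (z_{α/2} + z_β)² · (σ₁² + σ₂²) / δ²
  = (1.960 + 1.036)² · (35² + 64² = 5321) / 11²
  = 8.9760 · 5321 / 121
  = 394.72
Round up → n = 395 per group.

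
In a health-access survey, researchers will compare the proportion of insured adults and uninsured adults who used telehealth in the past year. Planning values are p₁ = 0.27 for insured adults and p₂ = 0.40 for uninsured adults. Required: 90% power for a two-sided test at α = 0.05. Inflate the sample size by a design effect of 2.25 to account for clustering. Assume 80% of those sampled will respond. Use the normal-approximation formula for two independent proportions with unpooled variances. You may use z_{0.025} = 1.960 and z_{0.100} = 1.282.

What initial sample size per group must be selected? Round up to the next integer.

n = 765 per group

n = (z_{α/2} + z_β)² · [p₁(1−p₁) + p₂(1−p₂)] / (p₁ − p₂)²
  = (1.960 + 1.282)² · (0.27·0.73 + 0.40·0.60) / (-0.13)²
  = (3.242)² · (0.1971 + 0.2400) / 0.0169
  = 10.5106 · 0.4371 / 0.0169
  = 271.84
Design effect: 2.25 × 271.84 = 611.65.
Adjust for 80% response: 611.65 / 0.80 = 764.56.
Round up → n = 765 per group.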